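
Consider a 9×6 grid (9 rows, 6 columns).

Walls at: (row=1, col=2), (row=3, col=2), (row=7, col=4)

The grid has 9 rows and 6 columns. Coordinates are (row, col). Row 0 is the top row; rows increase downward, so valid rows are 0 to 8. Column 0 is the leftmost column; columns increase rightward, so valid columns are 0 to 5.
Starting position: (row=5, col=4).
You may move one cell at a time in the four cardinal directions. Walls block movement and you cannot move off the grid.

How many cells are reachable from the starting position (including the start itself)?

Answer: Reachable cells: 51

Derivation:
BFS flood-fill from (row=5, col=4):
  Distance 0: (row=5, col=4)
  Distance 1: (row=4, col=4), (row=5, col=3), (row=5, col=5), (row=6, col=4)
  Distance 2: (row=3, col=4), (row=4, col=3), (row=4, col=5), (row=5, col=2), (row=6, col=3), (row=6, col=5)
  Distance 3: (row=2, col=4), (row=3, col=3), (row=3, col=5), (row=4, col=2), (row=5, col=1), (row=6, col=2), (row=7, col=3), (row=7, col=5)
  Distance 4: (row=1, col=4), (row=2, col=3), (row=2, col=5), (row=4, col=1), (row=5, col=0), (row=6, col=1), (row=7, col=2), (row=8, col=3), (row=8, col=5)
  Distance 5: (row=0, col=4), (row=1, col=3), (row=1, col=5), (row=2, col=2), (row=3, col=1), (row=4, col=0), (row=6, col=0), (row=7, col=1), (row=8, col=2), (row=8, col=4)
  Distance 6: (row=0, col=3), (row=0, col=5), (row=2, col=1), (row=3, col=0), (row=7, col=0), (row=8, col=1)
  Distance 7: (row=0, col=2), (row=1, col=1), (row=2, col=0), (row=8, col=0)
  Distance 8: (row=0, col=1), (row=1, col=0)
  Distance 9: (row=0, col=0)
Total reachable: 51 (grid has 51 open cells total)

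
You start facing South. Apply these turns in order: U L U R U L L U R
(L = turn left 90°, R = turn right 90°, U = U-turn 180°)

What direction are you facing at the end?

Answer: Final heading: East

Derivation:
Start: South
  U (U-turn (180°)) -> North
  L (left (90° counter-clockwise)) -> West
  U (U-turn (180°)) -> East
  R (right (90° clockwise)) -> South
  U (U-turn (180°)) -> North
  L (left (90° counter-clockwise)) -> West
  L (left (90° counter-clockwise)) -> South
  U (U-turn (180°)) -> North
  R (right (90° clockwise)) -> East
Final: East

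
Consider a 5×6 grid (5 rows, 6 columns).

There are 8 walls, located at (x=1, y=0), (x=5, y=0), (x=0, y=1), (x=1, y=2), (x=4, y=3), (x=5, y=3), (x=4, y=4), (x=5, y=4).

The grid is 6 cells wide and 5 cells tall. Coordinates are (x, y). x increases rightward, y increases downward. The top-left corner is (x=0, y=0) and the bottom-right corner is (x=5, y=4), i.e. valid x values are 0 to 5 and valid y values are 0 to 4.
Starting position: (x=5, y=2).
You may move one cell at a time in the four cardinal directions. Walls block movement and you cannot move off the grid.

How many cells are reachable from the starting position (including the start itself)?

BFS flood-fill from (x=5, y=2):
  Distance 0: (x=5, y=2)
  Distance 1: (x=5, y=1), (x=4, y=2)
  Distance 2: (x=4, y=1), (x=3, y=2)
  Distance 3: (x=4, y=0), (x=3, y=1), (x=2, y=2), (x=3, y=3)
  Distance 4: (x=3, y=0), (x=2, y=1), (x=2, y=3), (x=3, y=4)
  Distance 5: (x=2, y=0), (x=1, y=1), (x=1, y=3), (x=2, y=4)
  Distance 6: (x=0, y=3), (x=1, y=4)
  Distance 7: (x=0, y=2), (x=0, y=4)
Total reachable: 21 (grid has 22 open cells total)

Answer: Reachable cells: 21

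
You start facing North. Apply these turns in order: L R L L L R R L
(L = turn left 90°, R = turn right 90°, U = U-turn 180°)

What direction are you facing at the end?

Answer: Final heading: South

Derivation:
Start: North
  L (left (90° counter-clockwise)) -> West
  R (right (90° clockwise)) -> North
  L (left (90° counter-clockwise)) -> West
  L (left (90° counter-clockwise)) -> South
  L (left (90° counter-clockwise)) -> East
  R (right (90° clockwise)) -> South
  R (right (90° clockwise)) -> West
  L (left (90° counter-clockwise)) -> South
Final: South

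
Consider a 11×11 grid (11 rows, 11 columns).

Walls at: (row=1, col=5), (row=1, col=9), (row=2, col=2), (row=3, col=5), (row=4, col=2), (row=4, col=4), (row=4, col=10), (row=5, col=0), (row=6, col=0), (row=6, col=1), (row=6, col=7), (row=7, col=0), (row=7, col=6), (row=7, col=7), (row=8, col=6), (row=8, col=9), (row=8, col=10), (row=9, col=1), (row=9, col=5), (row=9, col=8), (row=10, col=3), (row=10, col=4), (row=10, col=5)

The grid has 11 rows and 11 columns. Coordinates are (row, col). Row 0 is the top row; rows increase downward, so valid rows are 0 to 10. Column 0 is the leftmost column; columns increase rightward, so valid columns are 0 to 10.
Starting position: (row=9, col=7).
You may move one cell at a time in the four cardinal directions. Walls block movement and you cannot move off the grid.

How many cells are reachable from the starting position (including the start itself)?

Answer: Reachable cells: 98

Derivation:
BFS flood-fill from (row=9, col=7):
  Distance 0: (row=9, col=7)
  Distance 1: (row=8, col=7), (row=9, col=6), (row=10, col=7)
  Distance 2: (row=8, col=8), (row=10, col=6), (row=10, col=8)
  Distance 3: (row=7, col=8), (row=10, col=9)
  Distance 4: (row=6, col=8), (row=7, col=9), (row=9, col=9), (row=10, col=10)
  Distance 5: (row=5, col=8), (row=6, col=9), (row=7, col=10), (row=9, col=10)
  Distance 6: (row=4, col=8), (row=5, col=7), (row=5, col=9), (row=6, col=10)
  Distance 7: (row=3, col=8), (row=4, col=7), (row=4, col=9), (row=5, col=6), (row=5, col=10)
  Distance 8: (row=2, col=8), (row=3, col=7), (row=3, col=9), (row=4, col=6), (row=5, col=5), (row=6, col=6)
  Distance 9: (row=1, col=8), (row=2, col=7), (row=2, col=9), (row=3, col=6), (row=3, col=10), (row=4, col=5), (row=5, col=4), (row=6, col=5)
  Distance 10: (row=0, col=8), (row=1, col=7), (row=2, col=6), (row=2, col=10), (row=5, col=3), (row=6, col=4), (row=7, col=5)
  Distance 11: (row=0, col=7), (row=0, col=9), (row=1, col=6), (row=1, col=10), (row=2, col=5), (row=4, col=3), (row=5, col=2), (row=6, col=3), (row=7, col=4), (row=8, col=5)
  Distance 12: (row=0, col=6), (row=0, col=10), (row=2, col=4), (row=3, col=3), (row=5, col=1), (row=6, col=2), (row=7, col=3), (row=8, col=4)
  Distance 13: (row=0, col=5), (row=1, col=4), (row=2, col=3), (row=3, col=2), (row=3, col=4), (row=4, col=1), (row=7, col=2), (row=8, col=3), (row=9, col=4)
  Distance 14: (row=0, col=4), (row=1, col=3), (row=3, col=1), (row=4, col=0), (row=7, col=1), (row=8, col=2), (row=9, col=3)
  Distance 15: (row=0, col=3), (row=1, col=2), (row=2, col=1), (row=3, col=0), (row=8, col=1), (row=9, col=2)
  Distance 16: (row=0, col=2), (row=1, col=1), (row=2, col=0), (row=8, col=0), (row=10, col=2)
  Distance 17: (row=0, col=1), (row=1, col=0), (row=9, col=0), (row=10, col=1)
  Distance 18: (row=0, col=0), (row=10, col=0)
Total reachable: 98 (grid has 98 open cells total)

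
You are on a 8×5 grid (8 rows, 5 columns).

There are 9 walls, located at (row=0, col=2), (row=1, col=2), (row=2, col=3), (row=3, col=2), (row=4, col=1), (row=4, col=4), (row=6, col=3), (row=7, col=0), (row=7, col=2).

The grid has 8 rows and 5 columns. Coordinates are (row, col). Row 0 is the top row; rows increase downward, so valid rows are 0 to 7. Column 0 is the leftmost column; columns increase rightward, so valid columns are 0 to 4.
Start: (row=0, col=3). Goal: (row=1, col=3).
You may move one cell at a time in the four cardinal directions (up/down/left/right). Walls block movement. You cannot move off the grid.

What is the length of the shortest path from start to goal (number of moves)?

BFS from (row=0, col=3) until reaching (row=1, col=3):
  Distance 0: (row=0, col=3)
  Distance 1: (row=0, col=4), (row=1, col=3)  <- goal reached here
One shortest path (1 moves): (row=0, col=3) -> (row=1, col=3)

Answer: Shortest path length: 1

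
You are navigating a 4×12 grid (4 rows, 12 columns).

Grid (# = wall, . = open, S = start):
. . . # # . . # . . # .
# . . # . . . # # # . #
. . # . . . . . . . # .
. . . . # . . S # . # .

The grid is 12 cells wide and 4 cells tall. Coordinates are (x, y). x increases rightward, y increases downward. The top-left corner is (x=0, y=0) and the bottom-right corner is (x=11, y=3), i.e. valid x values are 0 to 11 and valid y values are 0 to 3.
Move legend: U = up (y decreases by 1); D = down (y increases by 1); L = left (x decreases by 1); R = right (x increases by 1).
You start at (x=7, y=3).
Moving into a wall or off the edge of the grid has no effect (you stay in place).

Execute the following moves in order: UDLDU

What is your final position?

Answer: Final position: (x=6, y=2)

Derivation:
Start: (x=7, y=3)
  U (up): (x=7, y=3) -> (x=7, y=2)
  D (down): (x=7, y=2) -> (x=7, y=3)
  L (left): (x=7, y=3) -> (x=6, y=3)
  D (down): blocked, stay at (x=6, y=3)
  U (up): (x=6, y=3) -> (x=6, y=2)
Final: (x=6, y=2)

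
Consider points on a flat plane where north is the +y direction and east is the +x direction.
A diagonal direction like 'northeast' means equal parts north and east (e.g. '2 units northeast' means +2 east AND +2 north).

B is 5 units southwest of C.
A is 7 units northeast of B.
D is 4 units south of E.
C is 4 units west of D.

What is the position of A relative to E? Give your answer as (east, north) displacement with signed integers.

Place E at the origin (east=0, north=0).
  D is 4 units south of E: delta (east=+0, north=-4); D at (east=0, north=-4).
  C is 4 units west of D: delta (east=-4, north=+0); C at (east=-4, north=-4).
  B is 5 units southwest of C: delta (east=-5, north=-5); B at (east=-9, north=-9).
  A is 7 units northeast of B: delta (east=+7, north=+7); A at (east=-2, north=-2).
Therefore A relative to E: (east=-2, north=-2).

Answer: A is at (east=-2, north=-2) relative to E.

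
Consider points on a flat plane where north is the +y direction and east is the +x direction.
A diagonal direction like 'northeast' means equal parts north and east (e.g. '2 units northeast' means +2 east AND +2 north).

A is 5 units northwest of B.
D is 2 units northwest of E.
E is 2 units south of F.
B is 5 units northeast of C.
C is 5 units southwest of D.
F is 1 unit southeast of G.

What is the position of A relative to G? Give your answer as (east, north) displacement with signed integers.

Place G at the origin (east=0, north=0).
  F is 1 unit southeast of G: delta (east=+1, north=-1); F at (east=1, north=-1).
  E is 2 units south of F: delta (east=+0, north=-2); E at (east=1, north=-3).
  D is 2 units northwest of E: delta (east=-2, north=+2); D at (east=-1, north=-1).
  C is 5 units southwest of D: delta (east=-5, north=-5); C at (east=-6, north=-6).
  B is 5 units northeast of C: delta (east=+5, north=+5); B at (east=-1, north=-1).
  A is 5 units northwest of B: delta (east=-5, north=+5); A at (east=-6, north=4).
Therefore A relative to G: (east=-6, north=4).

Answer: A is at (east=-6, north=4) relative to G.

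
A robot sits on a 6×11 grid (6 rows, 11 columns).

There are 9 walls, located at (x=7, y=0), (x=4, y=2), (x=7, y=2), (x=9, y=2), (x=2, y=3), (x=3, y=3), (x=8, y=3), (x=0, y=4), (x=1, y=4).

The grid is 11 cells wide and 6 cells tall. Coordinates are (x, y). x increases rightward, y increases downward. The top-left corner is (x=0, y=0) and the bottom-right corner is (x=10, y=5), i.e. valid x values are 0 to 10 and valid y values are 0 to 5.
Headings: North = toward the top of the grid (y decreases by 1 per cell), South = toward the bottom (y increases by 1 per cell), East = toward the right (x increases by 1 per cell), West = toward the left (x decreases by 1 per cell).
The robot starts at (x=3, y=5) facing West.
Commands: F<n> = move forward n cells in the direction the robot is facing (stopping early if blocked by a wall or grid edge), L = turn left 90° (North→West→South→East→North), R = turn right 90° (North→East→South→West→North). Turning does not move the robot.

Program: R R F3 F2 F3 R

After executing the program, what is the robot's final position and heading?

Start: (x=3, y=5), facing West
  R: turn right, now facing North
  R: turn right, now facing East
  F3: move forward 3, now at (x=6, y=5)
  F2: move forward 2, now at (x=8, y=5)
  F3: move forward 2/3 (blocked), now at (x=10, y=5)
  R: turn right, now facing South
Final: (x=10, y=5), facing South

Answer: Final position: (x=10, y=5), facing South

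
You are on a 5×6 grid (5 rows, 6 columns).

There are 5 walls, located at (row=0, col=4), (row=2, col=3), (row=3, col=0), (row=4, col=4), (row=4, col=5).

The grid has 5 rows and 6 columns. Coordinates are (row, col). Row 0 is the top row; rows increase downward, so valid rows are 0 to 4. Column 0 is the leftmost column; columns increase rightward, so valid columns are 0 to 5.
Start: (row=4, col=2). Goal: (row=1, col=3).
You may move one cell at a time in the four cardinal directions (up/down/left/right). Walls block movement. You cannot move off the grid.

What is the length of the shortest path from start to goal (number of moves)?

BFS from (row=4, col=2) until reaching (row=1, col=3):
  Distance 0: (row=4, col=2)
  Distance 1: (row=3, col=2), (row=4, col=1), (row=4, col=3)
  Distance 2: (row=2, col=2), (row=3, col=1), (row=3, col=3), (row=4, col=0)
  Distance 3: (row=1, col=2), (row=2, col=1), (row=3, col=4)
  Distance 4: (row=0, col=2), (row=1, col=1), (row=1, col=3), (row=2, col=0), (row=2, col=4), (row=3, col=5)  <- goal reached here
One shortest path (4 moves): (row=4, col=2) -> (row=3, col=2) -> (row=2, col=2) -> (row=1, col=2) -> (row=1, col=3)

Answer: Shortest path length: 4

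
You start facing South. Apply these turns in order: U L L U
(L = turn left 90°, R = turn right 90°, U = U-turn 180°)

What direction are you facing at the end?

Answer: Final heading: North

Derivation:
Start: South
  U (U-turn (180°)) -> North
  L (left (90° counter-clockwise)) -> West
  L (left (90° counter-clockwise)) -> South
  U (U-turn (180°)) -> North
Final: North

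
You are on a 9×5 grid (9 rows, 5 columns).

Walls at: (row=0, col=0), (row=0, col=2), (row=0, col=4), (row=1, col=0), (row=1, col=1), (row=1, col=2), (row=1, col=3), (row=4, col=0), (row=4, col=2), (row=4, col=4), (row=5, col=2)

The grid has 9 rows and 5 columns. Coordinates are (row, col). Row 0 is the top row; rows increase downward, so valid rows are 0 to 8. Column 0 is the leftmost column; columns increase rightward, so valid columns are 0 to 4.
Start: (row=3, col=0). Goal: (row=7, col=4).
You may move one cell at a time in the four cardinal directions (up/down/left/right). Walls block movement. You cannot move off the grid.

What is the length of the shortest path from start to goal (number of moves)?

Answer: Shortest path length: 8

Derivation:
BFS from (row=3, col=0) until reaching (row=7, col=4):
  Distance 0: (row=3, col=0)
  Distance 1: (row=2, col=0), (row=3, col=1)
  Distance 2: (row=2, col=1), (row=3, col=2), (row=4, col=1)
  Distance 3: (row=2, col=2), (row=3, col=3), (row=5, col=1)
  Distance 4: (row=2, col=3), (row=3, col=4), (row=4, col=3), (row=5, col=0), (row=6, col=1)
  Distance 5: (row=2, col=4), (row=5, col=3), (row=6, col=0), (row=6, col=2), (row=7, col=1)
  Distance 6: (row=1, col=4), (row=5, col=4), (row=6, col=3), (row=7, col=0), (row=7, col=2), (row=8, col=1)
  Distance 7: (row=6, col=4), (row=7, col=3), (row=8, col=0), (row=8, col=2)
  Distance 8: (row=7, col=4), (row=8, col=3)  <- goal reached here
One shortest path (8 moves): (row=3, col=0) -> (row=3, col=1) -> (row=3, col=2) -> (row=3, col=3) -> (row=4, col=3) -> (row=5, col=3) -> (row=5, col=4) -> (row=6, col=4) -> (row=7, col=4)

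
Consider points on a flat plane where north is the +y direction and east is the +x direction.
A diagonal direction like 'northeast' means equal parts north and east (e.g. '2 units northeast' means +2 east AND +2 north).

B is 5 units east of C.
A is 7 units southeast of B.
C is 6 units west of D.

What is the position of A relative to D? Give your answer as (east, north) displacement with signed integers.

Answer: A is at (east=6, north=-7) relative to D.

Derivation:
Place D at the origin (east=0, north=0).
  C is 6 units west of D: delta (east=-6, north=+0); C at (east=-6, north=0).
  B is 5 units east of C: delta (east=+5, north=+0); B at (east=-1, north=0).
  A is 7 units southeast of B: delta (east=+7, north=-7); A at (east=6, north=-7).
Therefore A relative to D: (east=6, north=-7).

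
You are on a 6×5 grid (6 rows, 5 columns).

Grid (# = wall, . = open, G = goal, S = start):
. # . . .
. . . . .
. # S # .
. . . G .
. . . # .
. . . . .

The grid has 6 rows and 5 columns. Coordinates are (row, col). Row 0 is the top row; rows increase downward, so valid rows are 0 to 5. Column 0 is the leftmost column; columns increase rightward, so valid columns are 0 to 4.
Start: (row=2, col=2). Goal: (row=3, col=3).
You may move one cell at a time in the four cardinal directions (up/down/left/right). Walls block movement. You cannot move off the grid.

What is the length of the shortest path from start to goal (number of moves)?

BFS from (row=2, col=2) until reaching (row=3, col=3):
  Distance 0: (row=2, col=2)
  Distance 1: (row=1, col=2), (row=3, col=2)
  Distance 2: (row=0, col=2), (row=1, col=1), (row=1, col=3), (row=3, col=1), (row=3, col=3), (row=4, col=2)  <- goal reached here
One shortest path (2 moves): (row=2, col=2) -> (row=3, col=2) -> (row=3, col=3)

Answer: Shortest path length: 2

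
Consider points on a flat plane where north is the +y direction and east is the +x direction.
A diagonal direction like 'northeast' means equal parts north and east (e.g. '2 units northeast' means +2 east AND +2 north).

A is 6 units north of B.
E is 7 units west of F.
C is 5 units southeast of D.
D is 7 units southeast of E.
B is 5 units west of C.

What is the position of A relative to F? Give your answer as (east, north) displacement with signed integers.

Answer: A is at (east=0, north=-6) relative to F.

Derivation:
Place F at the origin (east=0, north=0).
  E is 7 units west of F: delta (east=-7, north=+0); E at (east=-7, north=0).
  D is 7 units southeast of E: delta (east=+7, north=-7); D at (east=0, north=-7).
  C is 5 units southeast of D: delta (east=+5, north=-5); C at (east=5, north=-12).
  B is 5 units west of C: delta (east=-5, north=+0); B at (east=0, north=-12).
  A is 6 units north of B: delta (east=+0, north=+6); A at (east=0, north=-6).
Therefore A relative to F: (east=0, north=-6).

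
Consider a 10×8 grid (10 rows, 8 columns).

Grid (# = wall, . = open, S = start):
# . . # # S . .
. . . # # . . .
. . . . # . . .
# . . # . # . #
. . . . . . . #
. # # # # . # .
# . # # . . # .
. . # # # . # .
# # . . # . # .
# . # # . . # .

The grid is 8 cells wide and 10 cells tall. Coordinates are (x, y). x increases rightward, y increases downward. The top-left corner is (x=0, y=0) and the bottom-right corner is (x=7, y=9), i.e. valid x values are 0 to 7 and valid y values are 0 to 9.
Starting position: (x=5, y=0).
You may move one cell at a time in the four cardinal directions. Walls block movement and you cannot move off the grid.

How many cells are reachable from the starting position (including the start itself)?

Answer: Reachable cells: 37

Derivation:
BFS flood-fill from (x=5, y=0):
  Distance 0: (x=5, y=0)
  Distance 1: (x=6, y=0), (x=5, y=1)
  Distance 2: (x=7, y=0), (x=6, y=1), (x=5, y=2)
  Distance 3: (x=7, y=1), (x=6, y=2)
  Distance 4: (x=7, y=2), (x=6, y=3)
  Distance 5: (x=6, y=4)
  Distance 6: (x=5, y=4)
  Distance 7: (x=4, y=4), (x=5, y=5)
  Distance 8: (x=4, y=3), (x=3, y=4), (x=5, y=6)
  Distance 9: (x=2, y=4), (x=4, y=6), (x=5, y=7)
  Distance 10: (x=2, y=3), (x=1, y=4), (x=5, y=8)
  Distance 11: (x=2, y=2), (x=1, y=3), (x=0, y=4), (x=5, y=9)
  Distance 12: (x=2, y=1), (x=1, y=2), (x=3, y=2), (x=0, y=5), (x=4, y=9)
  Distance 13: (x=2, y=0), (x=1, y=1), (x=0, y=2)
  Distance 14: (x=1, y=0), (x=0, y=1)
Total reachable: 37 (grid has 48 open cells total)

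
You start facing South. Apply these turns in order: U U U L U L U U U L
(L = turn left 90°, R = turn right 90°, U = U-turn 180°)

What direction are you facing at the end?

Start: South
  U (U-turn (180°)) -> North
  U (U-turn (180°)) -> South
  U (U-turn (180°)) -> North
  L (left (90° counter-clockwise)) -> West
  U (U-turn (180°)) -> East
  L (left (90° counter-clockwise)) -> North
  U (U-turn (180°)) -> South
  U (U-turn (180°)) -> North
  U (U-turn (180°)) -> South
  L (left (90° counter-clockwise)) -> East
Final: East

Answer: Final heading: East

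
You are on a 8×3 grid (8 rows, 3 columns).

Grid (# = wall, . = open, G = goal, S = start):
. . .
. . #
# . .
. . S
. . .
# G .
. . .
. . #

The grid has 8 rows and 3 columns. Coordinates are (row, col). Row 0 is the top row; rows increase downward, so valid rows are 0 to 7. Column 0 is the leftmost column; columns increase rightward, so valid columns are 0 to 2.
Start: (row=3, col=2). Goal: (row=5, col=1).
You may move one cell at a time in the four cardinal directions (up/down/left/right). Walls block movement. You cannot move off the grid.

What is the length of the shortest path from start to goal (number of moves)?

Answer: Shortest path length: 3

Derivation:
BFS from (row=3, col=2) until reaching (row=5, col=1):
  Distance 0: (row=3, col=2)
  Distance 1: (row=2, col=2), (row=3, col=1), (row=4, col=2)
  Distance 2: (row=2, col=1), (row=3, col=0), (row=4, col=1), (row=5, col=2)
  Distance 3: (row=1, col=1), (row=4, col=0), (row=5, col=1), (row=6, col=2)  <- goal reached here
One shortest path (3 moves): (row=3, col=2) -> (row=3, col=1) -> (row=4, col=1) -> (row=5, col=1)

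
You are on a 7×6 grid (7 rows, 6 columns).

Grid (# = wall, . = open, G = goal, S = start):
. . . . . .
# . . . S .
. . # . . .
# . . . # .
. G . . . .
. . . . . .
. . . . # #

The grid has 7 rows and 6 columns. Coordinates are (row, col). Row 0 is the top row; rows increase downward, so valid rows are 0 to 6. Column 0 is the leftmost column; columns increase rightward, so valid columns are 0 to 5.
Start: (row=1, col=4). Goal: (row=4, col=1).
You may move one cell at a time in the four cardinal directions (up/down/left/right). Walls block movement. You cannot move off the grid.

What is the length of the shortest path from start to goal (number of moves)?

Answer: Shortest path length: 6

Derivation:
BFS from (row=1, col=4) until reaching (row=4, col=1):
  Distance 0: (row=1, col=4)
  Distance 1: (row=0, col=4), (row=1, col=3), (row=1, col=5), (row=2, col=4)
  Distance 2: (row=0, col=3), (row=0, col=5), (row=1, col=2), (row=2, col=3), (row=2, col=5)
  Distance 3: (row=0, col=2), (row=1, col=1), (row=3, col=3), (row=3, col=5)
  Distance 4: (row=0, col=1), (row=2, col=1), (row=3, col=2), (row=4, col=3), (row=4, col=5)
  Distance 5: (row=0, col=0), (row=2, col=0), (row=3, col=1), (row=4, col=2), (row=4, col=4), (row=5, col=3), (row=5, col=5)
  Distance 6: (row=4, col=1), (row=5, col=2), (row=5, col=4), (row=6, col=3)  <- goal reached here
One shortest path (6 moves): (row=1, col=4) -> (row=1, col=3) -> (row=1, col=2) -> (row=1, col=1) -> (row=2, col=1) -> (row=3, col=1) -> (row=4, col=1)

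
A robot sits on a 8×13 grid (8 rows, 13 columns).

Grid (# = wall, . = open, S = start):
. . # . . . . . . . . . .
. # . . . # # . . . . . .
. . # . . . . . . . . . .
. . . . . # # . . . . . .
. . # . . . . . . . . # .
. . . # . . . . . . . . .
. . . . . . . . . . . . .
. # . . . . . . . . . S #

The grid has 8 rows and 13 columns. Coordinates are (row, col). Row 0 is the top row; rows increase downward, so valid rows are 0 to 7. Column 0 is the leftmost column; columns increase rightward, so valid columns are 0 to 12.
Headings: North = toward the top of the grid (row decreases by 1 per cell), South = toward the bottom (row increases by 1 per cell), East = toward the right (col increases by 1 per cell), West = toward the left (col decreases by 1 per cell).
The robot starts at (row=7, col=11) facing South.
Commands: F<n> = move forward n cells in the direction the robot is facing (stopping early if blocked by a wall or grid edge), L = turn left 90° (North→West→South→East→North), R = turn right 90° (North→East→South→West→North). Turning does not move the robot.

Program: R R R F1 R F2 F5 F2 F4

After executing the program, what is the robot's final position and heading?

Start: (row=7, col=11), facing South
  R: turn right, now facing West
  R: turn right, now facing North
  R: turn right, now facing East
  F1: move forward 0/1 (blocked), now at (row=7, col=11)
  R: turn right, now facing South
  F2: move forward 0/2 (blocked), now at (row=7, col=11)
  F5: move forward 0/5 (blocked), now at (row=7, col=11)
  F2: move forward 0/2 (blocked), now at (row=7, col=11)
  F4: move forward 0/4 (blocked), now at (row=7, col=11)
Final: (row=7, col=11), facing South

Answer: Final position: (row=7, col=11), facing South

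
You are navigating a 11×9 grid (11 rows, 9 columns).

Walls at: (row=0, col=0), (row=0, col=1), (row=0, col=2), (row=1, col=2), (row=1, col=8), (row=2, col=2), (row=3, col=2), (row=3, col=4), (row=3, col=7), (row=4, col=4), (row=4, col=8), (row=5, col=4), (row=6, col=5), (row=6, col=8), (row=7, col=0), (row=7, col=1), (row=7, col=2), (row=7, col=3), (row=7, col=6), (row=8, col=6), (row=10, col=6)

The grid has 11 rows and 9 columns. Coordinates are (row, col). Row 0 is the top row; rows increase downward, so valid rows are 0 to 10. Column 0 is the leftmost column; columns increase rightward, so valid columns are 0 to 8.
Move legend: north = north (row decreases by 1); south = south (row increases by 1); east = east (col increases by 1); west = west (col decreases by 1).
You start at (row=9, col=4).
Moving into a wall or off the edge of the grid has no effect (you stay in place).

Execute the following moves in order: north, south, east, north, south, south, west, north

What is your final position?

Answer: Final position: (row=9, col=4)

Derivation:
Start: (row=9, col=4)
  north (north): (row=9, col=4) -> (row=8, col=4)
  south (south): (row=8, col=4) -> (row=9, col=4)
  east (east): (row=9, col=4) -> (row=9, col=5)
  north (north): (row=9, col=5) -> (row=8, col=5)
  south (south): (row=8, col=5) -> (row=9, col=5)
  south (south): (row=9, col=5) -> (row=10, col=5)
  west (west): (row=10, col=5) -> (row=10, col=4)
  north (north): (row=10, col=4) -> (row=9, col=4)
Final: (row=9, col=4)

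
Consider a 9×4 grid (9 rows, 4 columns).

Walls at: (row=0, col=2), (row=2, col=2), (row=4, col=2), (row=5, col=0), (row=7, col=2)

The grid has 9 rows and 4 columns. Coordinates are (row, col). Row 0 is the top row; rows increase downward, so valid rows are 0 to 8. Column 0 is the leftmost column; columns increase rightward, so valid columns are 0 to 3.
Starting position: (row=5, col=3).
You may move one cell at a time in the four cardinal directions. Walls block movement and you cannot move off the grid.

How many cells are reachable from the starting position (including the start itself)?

Answer: Reachable cells: 31

Derivation:
BFS flood-fill from (row=5, col=3):
  Distance 0: (row=5, col=3)
  Distance 1: (row=4, col=3), (row=5, col=2), (row=6, col=3)
  Distance 2: (row=3, col=3), (row=5, col=1), (row=6, col=2), (row=7, col=3)
  Distance 3: (row=2, col=3), (row=3, col=2), (row=4, col=1), (row=6, col=1), (row=8, col=3)
  Distance 4: (row=1, col=3), (row=3, col=1), (row=4, col=0), (row=6, col=0), (row=7, col=1), (row=8, col=2)
  Distance 5: (row=0, col=3), (row=1, col=2), (row=2, col=1), (row=3, col=0), (row=7, col=0), (row=8, col=1)
  Distance 6: (row=1, col=1), (row=2, col=0), (row=8, col=0)
  Distance 7: (row=0, col=1), (row=1, col=0)
  Distance 8: (row=0, col=0)
Total reachable: 31 (grid has 31 open cells total)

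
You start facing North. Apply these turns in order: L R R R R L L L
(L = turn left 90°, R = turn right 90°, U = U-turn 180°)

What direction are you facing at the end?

Answer: Final heading: North

Derivation:
Start: North
  L (left (90° counter-clockwise)) -> West
  R (right (90° clockwise)) -> North
  R (right (90° clockwise)) -> East
  R (right (90° clockwise)) -> South
  R (right (90° clockwise)) -> West
  L (left (90° counter-clockwise)) -> South
  L (left (90° counter-clockwise)) -> East
  L (left (90° counter-clockwise)) -> North
Final: North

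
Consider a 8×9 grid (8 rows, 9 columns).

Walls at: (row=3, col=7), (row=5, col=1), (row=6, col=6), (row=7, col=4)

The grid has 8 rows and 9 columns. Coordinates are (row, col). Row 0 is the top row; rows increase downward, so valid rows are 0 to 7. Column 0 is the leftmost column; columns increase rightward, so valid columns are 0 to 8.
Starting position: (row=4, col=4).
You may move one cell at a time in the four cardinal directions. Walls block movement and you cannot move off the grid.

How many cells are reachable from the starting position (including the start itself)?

Answer: Reachable cells: 68

Derivation:
BFS flood-fill from (row=4, col=4):
  Distance 0: (row=4, col=4)
  Distance 1: (row=3, col=4), (row=4, col=3), (row=4, col=5), (row=5, col=4)
  Distance 2: (row=2, col=4), (row=3, col=3), (row=3, col=5), (row=4, col=2), (row=4, col=6), (row=5, col=3), (row=5, col=5), (row=6, col=4)
  Distance 3: (row=1, col=4), (row=2, col=3), (row=2, col=5), (row=3, col=2), (row=3, col=6), (row=4, col=1), (row=4, col=7), (row=5, col=2), (row=5, col=6), (row=6, col=3), (row=6, col=5)
  Distance 4: (row=0, col=4), (row=1, col=3), (row=1, col=5), (row=2, col=2), (row=2, col=6), (row=3, col=1), (row=4, col=0), (row=4, col=8), (row=5, col=7), (row=6, col=2), (row=7, col=3), (row=7, col=5)
  Distance 5: (row=0, col=3), (row=0, col=5), (row=1, col=2), (row=1, col=6), (row=2, col=1), (row=2, col=7), (row=3, col=0), (row=3, col=8), (row=5, col=0), (row=5, col=8), (row=6, col=1), (row=6, col=7), (row=7, col=2), (row=7, col=6)
  Distance 6: (row=0, col=2), (row=0, col=6), (row=1, col=1), (row=1, col=7), (row=2, col=0), (row=2, col=8), (row=6, col=0), (row=6, col=8), (row=7, col=1), (row=7, col=7)
  Distance 7: (row=0, col=1), (row=0, col=7), (row=1, col=0), (row=1, col=8), (row=7, col=0), (row=7, col=8)
  Distance 8: (row=0, col=0), (row=0, col=8)
Total reachable: 68 (grid has 68 open cells total)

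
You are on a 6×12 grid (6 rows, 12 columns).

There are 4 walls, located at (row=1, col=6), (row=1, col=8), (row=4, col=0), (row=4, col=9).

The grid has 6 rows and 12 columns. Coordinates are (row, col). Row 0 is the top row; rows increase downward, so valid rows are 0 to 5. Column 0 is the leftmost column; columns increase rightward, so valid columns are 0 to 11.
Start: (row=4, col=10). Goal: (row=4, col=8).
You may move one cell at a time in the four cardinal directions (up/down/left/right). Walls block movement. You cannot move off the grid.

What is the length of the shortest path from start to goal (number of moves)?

BFS from (row=4, col=10) until reaching (row=4, col=8):
  Distance 0: (row=4, col=10)
  Distance 1: (row=3, col=10), (row=4, col=11), (row=5, col=10)
  Distance 2: (row=2, col=10), (row=3, col=9), (row=3, col=11), (row=5, col=9), (row=5, col=11)
  Distance 3: (row=1, col=10), (row=2, col=9), (row=2, col=11), (row=3, col=8), (row=5, col=8)
  Distance 4: (row=0, col=10), (row=1, col=9), (row=1, col=11), (row=2, col=8), (row=3, col=7), (row=4, col=8), (row=5, col=7)  <- goal reached here
One shortest path (4 moves): (row=4, col=10) -> (row=3, col=10) -> (row=3, col=9) -> (row=3, col=8) -> (row=4, col=8)

Answer: Shortest path length: 4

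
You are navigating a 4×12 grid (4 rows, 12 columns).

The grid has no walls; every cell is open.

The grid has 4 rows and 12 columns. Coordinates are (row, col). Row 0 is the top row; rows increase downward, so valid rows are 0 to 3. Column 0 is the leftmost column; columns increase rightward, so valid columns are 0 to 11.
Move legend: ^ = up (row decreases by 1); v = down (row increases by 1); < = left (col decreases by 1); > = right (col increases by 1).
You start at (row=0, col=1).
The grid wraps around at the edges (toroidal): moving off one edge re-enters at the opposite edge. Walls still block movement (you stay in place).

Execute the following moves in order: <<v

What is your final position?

Answer: Final position: (row=1, col=11)

Derivation:
Start: (row=0, col=1)
  < (left): (row=0, col=1) -> (row=0, col=0)
  < (left): (row=0, col=0) -> (row=0, col=11)
  v (down): (row=0, col=11) -> (row=1, col=11)
Final: (row=1, col=11)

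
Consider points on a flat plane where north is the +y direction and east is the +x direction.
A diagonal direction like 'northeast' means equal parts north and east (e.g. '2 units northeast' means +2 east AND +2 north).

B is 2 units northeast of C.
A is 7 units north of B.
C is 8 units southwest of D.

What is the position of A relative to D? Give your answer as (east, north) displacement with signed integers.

Answer: A is at (east=-6, north=1) relative to D.

Derivation:
Place D at the origin (east=0, north=0).
  C is 8 units southwest of D: delta (east=-8, north=-8); C at (east=-8, north=-8).
  B is 2 units northeast of C: delta (east=+2, north=+2); B at (east=-6, north=-6).
  A is 7 units north of B: delta (east=+0, north=+7); A at (east=-6, north=1).
Therefore A relative to D: (east=-6, north=1).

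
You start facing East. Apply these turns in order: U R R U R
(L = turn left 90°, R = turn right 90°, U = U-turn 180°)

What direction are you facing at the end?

Start: East
  U (U-turn (180°)) -> West
  R (right (90° clockwise)) -> North
  R (right (90° clockwise)) -> East
  U (U-turn (180°)) -> West
  R (right (90° clockwise)) -> North
Final: North

Answer: Final heading: North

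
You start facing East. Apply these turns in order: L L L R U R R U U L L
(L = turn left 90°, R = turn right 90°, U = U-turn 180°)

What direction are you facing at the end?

Start: East
  L (left (90° counter-clockwise)) -> North
  L (left (90° counter-clockwise)) -> West
  L (left (90° counter-clockwise)) -> South
  R (right (90° clockwise)) -> West
  U (U-turn (180°)) -> East
  R (right (90° clockwise)) -> South
  R (right (90° clockwise)) -> West
  U (U-turn (180°)) -> East
  U (U-turn (180°)) -> West
  L (left (90° counter-clockwise)) -> South
  L (left (90° counter-clockwise)) -> East
Final: East

Answer: Final heading: East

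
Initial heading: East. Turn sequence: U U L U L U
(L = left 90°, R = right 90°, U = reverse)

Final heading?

Answer: Final heading: West

Derivation:
Start: East
  U (U-turn (180°)) -> West
  U (U-turn (180°)) -> East
  L (left (90° counter-clockwise)) -> North
  U (U-turn (180°)) -> South
  L (left (90° counter-clockwise)) -> East
  U (U-turn (180°)) -> West
Final: West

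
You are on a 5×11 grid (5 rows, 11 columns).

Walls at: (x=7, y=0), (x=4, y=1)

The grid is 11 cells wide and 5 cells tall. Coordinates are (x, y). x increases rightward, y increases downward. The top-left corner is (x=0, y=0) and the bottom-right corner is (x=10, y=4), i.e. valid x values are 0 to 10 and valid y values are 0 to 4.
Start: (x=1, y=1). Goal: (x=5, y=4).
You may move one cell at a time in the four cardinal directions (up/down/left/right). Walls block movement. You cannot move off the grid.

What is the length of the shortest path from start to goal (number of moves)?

Answer: Shortest path length: 7

Derivation:
BFS from (x=1, y=1) until reaching (x=5, y=4):
  Distance 0: (x=1, y=1)
  Distance 1: (x=1, y=0), (x=0, y=1), (x=2, y=1), (x=1, y=2)
  Distance 2: (x=0, y=0), (x=2, y=0), (x=3, y=1), (x=0, y=2), (x=2, y=2), (x=1, y=3)
  Distance 3: (x=3, y=0), (x=3, y=2), (x=0, y=3), (x=2, y=3), (x=1, y=4)
  Distance 4: (x=4, y=0), (x=4, y=2), (x=3, y=3), (x=0, y=4), (x=2, y=4)
  Distance 5: (x=5, y=0), (x=5, y=2), (x=4, y=3), (x=3, y=4)
  Distance 6: (x=6, y=0), (x=5, y=1), (x=6, y=2), (x=5, y=3), (x=4, y=4)
  Distance 7: (x=6, y=1), (x=7, y=2), (x=6, y=3), (x=5, y=4)  <- goal reached here
One shortest path (7 moves): (x=1, y=1) -> (x=2, y=1) -> (x=3, y=1) -> (x=3, y=2) -> (x=4, y=2) -> (x=5, y=2) -> (x=5, y=3) -> (x=5, y=4)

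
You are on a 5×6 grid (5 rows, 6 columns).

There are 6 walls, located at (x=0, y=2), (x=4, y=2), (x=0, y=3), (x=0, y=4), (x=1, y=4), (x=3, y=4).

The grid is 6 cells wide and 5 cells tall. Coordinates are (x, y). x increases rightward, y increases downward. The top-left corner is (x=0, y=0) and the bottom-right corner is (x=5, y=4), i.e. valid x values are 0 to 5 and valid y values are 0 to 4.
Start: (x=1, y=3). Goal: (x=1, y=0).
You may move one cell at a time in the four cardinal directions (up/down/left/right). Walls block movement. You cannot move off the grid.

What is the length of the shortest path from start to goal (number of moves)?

Answer: Shortest path length: 3

Derivation:
BFS from (x=1, y=3) until reaching (x=1, y=0):
  Distance 0: (x=1, y=3)
  Distance 1: (x=1, y=2), (x=2, y=3)
  Distance 2: (x=1, y=1), (x=2, y=2), (x=3, y=3), (x=2, y=4)
  Distance 3: (x=1, y=0), (x=0, y=1), (x=2, y=1), (x=3, y=2), (x=4, y=3)  <- goal reached here
One shortest path (3 moves): (x=1, y=3) -> (x=1, y=2) -> (x=1, y=1) -> (x=1, y=0)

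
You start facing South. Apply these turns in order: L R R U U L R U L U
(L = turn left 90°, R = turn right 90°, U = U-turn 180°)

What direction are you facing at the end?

Answer: Final heading: South

Derivation:
Start: South
  L (left (90° counter-clockwise)) -> East
  R (right (90° clockwise)) -> South
  R (right (90° clockwise)) -> West
  U (U-turn (180°)) -> East
  U (U-turn (180°)) -> West
  L (left (90° counter-clockwise)) -> South
  R (right (90° clockwise)) -> West
  U (U-turn (180°)) -> East
  L (left (90° counter-clockwise)) -> North
  U (U-turn (180°)) -> South
Final: South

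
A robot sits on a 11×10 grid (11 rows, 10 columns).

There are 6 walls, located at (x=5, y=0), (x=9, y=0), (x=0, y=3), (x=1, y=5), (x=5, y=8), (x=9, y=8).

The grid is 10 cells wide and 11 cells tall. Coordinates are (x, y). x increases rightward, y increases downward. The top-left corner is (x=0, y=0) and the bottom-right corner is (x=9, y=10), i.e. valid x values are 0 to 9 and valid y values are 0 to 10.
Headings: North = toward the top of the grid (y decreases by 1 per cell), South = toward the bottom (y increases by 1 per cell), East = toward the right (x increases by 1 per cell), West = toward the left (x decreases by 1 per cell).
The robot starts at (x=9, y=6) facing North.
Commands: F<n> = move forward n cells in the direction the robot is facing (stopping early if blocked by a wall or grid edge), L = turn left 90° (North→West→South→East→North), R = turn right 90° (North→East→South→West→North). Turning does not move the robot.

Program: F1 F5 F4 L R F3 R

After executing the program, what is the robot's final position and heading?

Answer: Final position: (x=9, y=1), facing East

Derivation:
Start: (x=9, y=6), facing North
  F1: move forward 1, now at (x=9, y=5)
  F5: move forward 4/5 (blocked), now at (x=9, y=1)
  F4: move forward 0/4 (blocked), now at (x=9, y=1)
  L: turn left, now facing West
  R: turn right, now facing North
  F3: move forward 0/3 (blocked), now at (x=9, y=1)
  R: turn right, now facing East
Final: (x=9, y=1), facing East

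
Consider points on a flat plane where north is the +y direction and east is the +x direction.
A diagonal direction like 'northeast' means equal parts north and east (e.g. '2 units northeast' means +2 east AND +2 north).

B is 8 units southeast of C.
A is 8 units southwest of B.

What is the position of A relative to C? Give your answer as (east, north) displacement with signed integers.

Answer: A is at (east=0, north=-16) relative to C.

Derivation:
Place C at the origin (east=0, north=0).
  B is 8 units southeast of C: delta (east=+8, north=-8); B at (east=8, north=-8).
  A is 8 units southwest of B: delta (east=-8, north=-8); A at (east=0, north=-16).
Therefore A relative to C: (east=0, north=-16).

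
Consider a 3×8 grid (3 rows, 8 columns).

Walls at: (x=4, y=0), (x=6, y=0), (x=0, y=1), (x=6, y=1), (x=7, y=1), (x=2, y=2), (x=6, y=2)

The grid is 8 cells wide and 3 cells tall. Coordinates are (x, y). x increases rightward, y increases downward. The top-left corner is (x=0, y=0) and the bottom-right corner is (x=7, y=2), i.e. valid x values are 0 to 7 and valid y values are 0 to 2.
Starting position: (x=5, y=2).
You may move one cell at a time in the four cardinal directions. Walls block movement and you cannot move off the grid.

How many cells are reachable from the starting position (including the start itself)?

BFS flood-fill from (x=5, y=2):
  Distance 0: (x=5, y=2)
  Distance 1: (x=5, y=1), (x=4, y=2)
  Distance 2: (x=5, y=0), (x=4, y=1), (x=3, y=2)
  Distance 3: (x=3, y=1)
  Distance 4: (x=3, y=0), (x=2, y=1)
  Distance 5: (x=2, y=0), (x=1, y=1)
  Distance 6: (x=1, y=0), (x=1, y=2)
  Distance 7: (x=0, y=0), (x=0, y=2)
Total reachable: 15 (grid has 17 open cells total)

Answer: Reachable cells: 15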